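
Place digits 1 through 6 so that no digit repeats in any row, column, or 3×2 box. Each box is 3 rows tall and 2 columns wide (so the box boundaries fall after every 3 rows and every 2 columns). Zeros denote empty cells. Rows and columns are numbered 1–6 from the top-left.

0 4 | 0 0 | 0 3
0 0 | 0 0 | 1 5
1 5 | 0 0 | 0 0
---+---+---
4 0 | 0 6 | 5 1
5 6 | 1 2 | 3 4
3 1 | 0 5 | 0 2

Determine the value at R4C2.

2

R1C4 = 1 (sole candidate).
R3C6 = 6 (sole candidate).
R4C2 = 2: row 4 has {1,4,5,6}; col 2 has {1,4,5,6}; box has {1,3,4,5,6} → only 2 remains.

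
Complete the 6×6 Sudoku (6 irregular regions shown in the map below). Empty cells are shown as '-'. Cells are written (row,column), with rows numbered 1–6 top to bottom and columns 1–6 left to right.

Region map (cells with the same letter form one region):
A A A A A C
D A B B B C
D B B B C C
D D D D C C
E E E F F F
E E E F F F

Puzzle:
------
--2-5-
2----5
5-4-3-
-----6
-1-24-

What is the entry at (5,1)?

(4,2) = 6: row 4 has {3,4,5}; col 2 has {1}; region has {2,4,5} → only 6 remains.
(4,4) = 1: row 4 has {3,4,5,6}; col 4 has {2}; region has {2,4,5,6} → only 1 remains.
(4,6) = 2: row 4 has {1,3,4,5,6}; col 6 has {5,6}; region has {3,5} → only 2 remains.
(5,5) = 1: row 5 has {6}; col 5 has {3,4,5}; region has {2,4,6} → only 1 remains.
(6,6) = 3: row 6 has {1,2,4}; col 6 has {2,5,6}; region has {1,2,4,6} → only 3 remains.
(2,1) = 3: row 2 has {2,5}; col 1 has {2,5}; region has {1,2,4,5,6} → only 3 remains.
(2,2) = 4: row 2 has {2,3,5}; col 2 has {1,6}; region has {} → only 4 remains.
(2,4) = 6: row 2 has {2,3,4,5}; col 4 has {1,2}; region has {2,5} → only 6 remains.
(2,6) = 1: row 2 has {2,3,4,5,6}; col 6 has {2,3,5,6}; region has {2,3,5} → only 1 remains.
(3,2) = 3: row 3 has {2,5}; col 2 has {1,4,6}; region has {2,5,6} → only 3 remains.
(3,3) = 1: row 3 has {2,3,5}; col 3 has {2,4}; region has {2,3,5,6} → only 1 remains.
(3,4) = 4: row 3 has {1,2,3,5}; col 4 has {1,2,6}; region has {1,2,3,5,6} → only 4 remains.
(3,5) = 6: row 3 has {1,2,3,4,5}; col 5 has {1,3,4,5}; region has {1,2,3,5} → only 6 remains.
(5,1) = 4: row 5 has {1,6}; col 1 has {2,3,5}; region has {1} → only 4 remains.

4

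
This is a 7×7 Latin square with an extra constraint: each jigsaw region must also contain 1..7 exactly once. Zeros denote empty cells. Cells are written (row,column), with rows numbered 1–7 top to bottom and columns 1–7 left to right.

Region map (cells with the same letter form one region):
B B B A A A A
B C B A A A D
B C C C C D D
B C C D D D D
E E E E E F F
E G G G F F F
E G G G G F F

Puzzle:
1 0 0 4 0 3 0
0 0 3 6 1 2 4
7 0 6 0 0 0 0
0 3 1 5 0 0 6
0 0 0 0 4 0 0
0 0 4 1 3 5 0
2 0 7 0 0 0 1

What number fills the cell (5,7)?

2

(2,1) = 5: row 2 has {1,2,3,4,6}; col 1 has {1,2,7}; region has {1,3,7} → only 5 remains.
(2,2) = 7: row 2 has {1,2,3,4,5,6}; col 2 has {3}; region has {1,3,6} → only 7 remains.
(3,4) = 2: row 3 has {6,7}; col 4 has {1,4,5,6}; region has {1,3,6,7} → only 2 remains.
(3,5) = 5: row 3 has {2,6,7}; col 5 has {1,3,4}; region has {1,2,3,6,7} → only 5 remains.
(3,6) = 1: row 3 has {2,5,6,7}; col 6 has {2,3,5}; region has {4,5,6} → only 1 remains.
(3,7) = 3: row 3 has {1,2,5,6,7}; col 7 has {1,4,6}; region has {1,4,5,6} → only 3 remains.
(4,1) = 4: row 4 has {1,3,5,6}; col 1 has {1,2,5,7}; region has {1,3,5,7} → only 4 remains.
(4,6) = 7: row 4 has {1,3,4,5,6}; col 6 has {1,2,3,5}; region has {1,3,4,5,6} → only 7 remains.
(5,3) = 5: row 5 has {4}; col 3 has {1,3,4,6,7}; region has {2,4} → only 5 remains.
(5,6) = 6: row 5 has {4,5}; col 6 has {1,2,3,5,7}; region has {1,3,5} → only 6 remains.
(6,1) = 6: row 6 has {1,3,4,5}; col 1 has {1,2,4,5,7}; region has {2,4,5} → only 6 remains.
(6,2) = 2: row 6 has {1,3,4,5,6}; col 2 has {3,7}; region has {1,4,7} → only 2 remains.
(6,7) = 7: row 6 has {1,2,3,4,5,6}; col 7 has {1,3,4,6}; region has {1,3,5,6} → only 7 remains.
(7,4) = 3: row 7 has {1,2,7}; col 4 has {1,2,4,5,6}; region has {1,2,4,7} → only 3 remains.
(7,5) = 6: row 7 has {1,2,3,7}; col 5 has {1,3,4,5}; region has {1,2,3,4,7} → only 6 remains.
(7,6) = 4: row 7 has {1,2,3,6,7}; col 6 has {1,2,3,5,6,7}; region has {1,3,5,6,7} → only 4 remains.
(1,2) = 6: row 1 has {1,3,4}; col 2 has {2,3,7}; region has {1,3,4,5,7} → only 6 remains.
(1,3) = 2: row 1 has {1,3,4,6}; col 3 has {1,3,4,5,6,7}; region has {1,3,4,5,6,7} → only 2 remains.
(1,5) = 7: row 1 has {1,2,3,4,6}; col 5 has {1,3,4,5,6}; region has {1,2,3,4,6} → only 7 remains.
(1,7) = 5: row 1 has {1,2,3,4,6,7}; col 7 has {1,3,4,6,7}; region has {1,2,3,4,6,7} → only 5 remains.
(3,2) = 4: row 3 has {1,2,3,5,6,7}; col 2 has {2,3,6,7}; region has {1,2,3,5,6,7} → only 4 remains.
(4,5) = 2: row 4 has {1,3,4,5,6,7}; col 5 has {1,3,4,5,6,7}; region has {1,3,4,5,6,7} → only 2 remains.
(5,1) = 3: row 5 has {4,5,6}; col 1 has {1,2,4,5,6,7}; region has {2,4,5,6} → only 3 remains.
(5,2) = 1: row 5 has {3,4,5,6}; col 2 has {2,3,4,6,7}; region has {2,3,4,5,6} → only 1 remains.
(5,4) = 7: row 5 has {1,3,4,5,6}; col 4 has {1,2,3,4,5,6}; region has {1,2,3,4,5,6} → only 7 remains.
(5,7) = 2: row 5 has {1,3,4,5,6,7}; col 7 has {1,3,4,5,6,7}; region has {1,3,4,5,6,7} → only 2 remains.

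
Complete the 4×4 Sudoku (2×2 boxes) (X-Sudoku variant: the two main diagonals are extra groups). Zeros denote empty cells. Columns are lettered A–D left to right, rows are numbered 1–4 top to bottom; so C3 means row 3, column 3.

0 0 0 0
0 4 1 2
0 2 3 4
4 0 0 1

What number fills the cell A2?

A1 = 2: row 1 has {}; col 1 has {4}; box has {4}; main diagonal has {1,3,4} → only 2 remains.
C1 = 4: row 1 has {2}; col 3 has {1,3}; box has {1,2} → only 4 remains.
D1 = 3: row 1 has {2,4}; col 4 has {1,2,4}; box has {1,2,4}; anti-diagonal has {1,2,4} → only 3 remains.
A2 = 3: row 2 has {1,2,4}; col 1 has {2,4}; box has {2,4} → only 3 remains.

3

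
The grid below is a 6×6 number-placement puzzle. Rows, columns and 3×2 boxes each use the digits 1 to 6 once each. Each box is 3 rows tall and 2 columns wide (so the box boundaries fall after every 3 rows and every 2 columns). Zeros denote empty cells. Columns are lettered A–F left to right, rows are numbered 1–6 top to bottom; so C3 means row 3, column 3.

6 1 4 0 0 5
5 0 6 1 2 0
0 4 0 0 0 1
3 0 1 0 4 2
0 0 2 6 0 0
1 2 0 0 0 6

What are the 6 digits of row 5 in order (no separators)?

452613

E1 = 3 (sole candidate).
B2 = 3 (sole candidate).
F2 = 4 (sole candidate).
A3 = 2 (sole candidate).
E3 = 6 (sole candidate).
D4 = 5 (sole candidate).
A5 = 4: row 5 has {2,6}; col 1 has {1,2,3,5,6}; box has {1,2,3} → only 4 remains.
B5 = 5: row 5 has {2,4,6}; col 2 has {1,2,3,4}; box has {1,2,3,4} → only 5 remains.
E5 = 1: row 5 has {2,4,5,6}; col 5 has {2,3,4,6}; box has {2,4,6} → only 1 remains.
F5 = 3: row 5 has {1,2,4,5,6}; col 6 has {1,2,4,5,6}; box has {1,2,4,6} → only 3 remains.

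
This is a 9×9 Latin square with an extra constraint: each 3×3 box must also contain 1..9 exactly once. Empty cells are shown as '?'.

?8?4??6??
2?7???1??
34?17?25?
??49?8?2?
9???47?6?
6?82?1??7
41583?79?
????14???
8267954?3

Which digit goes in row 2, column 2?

6

row 1, column 9 = 9: row 1 has {4,6,8}; col 9 has {3,7}; box has {1,2,5,6} → only 9 remains.
row 3, column 3 = 9: row 3 has {1,2,3,4,5,7}; col 3 has {4,5,6,7,8}; box has {2,3,4,7,8} → only 9 remains.
row 3, column 6 = 6: row 3 has {1,2,3,4,5,7,9}; col 6 has {1,4,5,7,8}; box has {1,4,7} → only 6 remains.
row 3, column 9 = 8: row 3 has {1,2,3,4,5,6,7,9}; col 9 has {3,7,9}; box has {1,2,5,6,9} → only 8 remains.
row 6, column 5 = 5: row 6 has {1,2,6,7,8}; col 5 has {1,3,4,7,9}; box has {1,2,4,7,8,9} → only 5 remains.
row 7, column 6 = 2: row 7 has {1,3,4,5,7,8,9}; col 6 has {1,4,5,6,7,8}; box has {1,3,4,5,7,8,9} → only 2 remains.
row 7, column 9 = 6: row 7 has {1,2,3,4,5,7,8,9}; col 9 has {3,7,8,9}; box has {3,4,7,9} → only 6 remains.
row 8, column 1 = 7: row 8 has {1,4}; col 1 has {2,3,4,6,8,9}; box has {1,2,4,5,6,8} → only 7 remains.
row 8, column 3 = 3: row 8 has {1,4,7}; col 3 has {4,5,6,7,8,9}; box has {1,2,4,5,6,7,8} → only 3 remains.
row 8, column 4 = 6: row 8 has {1,3,4,7}; col 4 has {1,2,4,7,8,9}; box has {1,2,3,4,5,7,8,9} → only 6 remains.
row 8, column 8 = 8: row 8 has {1,3,4,6,7}; col 8 has {2,5,6,9}; box has {3,4,6,7,9} → only 8 remains.
row 9, column 8 = 1: row 9 has {2,3,4,5,6,7,8,9}; col 8 has {2,5,6,8,9}; box has {3,4,6,7,8,9} → only 1 remains.
row 1, column 3 = 1: row 1 has {4,6,8,9}; col 3 has {3,4,5,6,7,8,9}; box has {2,3,4,7,8,9} → only 1 remains.
row 1, column 5 = 2: row 1 has {1,4,6,8,9}; col 5 has {1,3,4,5,7,9}; box has {1,4,6,7} → only 2 remains.
row 1, column 6 = 3: row 1 has {1,2,4,6,8,9}; col 6 has {1,2,4,5,6,7,8}; box has {1,2,4,6,7} → only 3 remains.
row 1, column 8 = 7: row 1 has {1,2,3,4,6,8,9}; col 8 has {1,2,5,6,8,9}; box has {1,2,5,6,8,9} → only 7 remains.
row 2, column 4 = 5: row 2 has {1,2,7}; col 4 has {1,2,4,6,7,8,9}; box has {1,2,3,4,6,7} → only 5 remains.
row 2, column 5 = 8: row 2 has {1,2,5,7}; col 5 has {1,2,3,4,5,7,9}; box has {1,2,3,4,5,6,7} → only 8 remains.
row 2, column 6 = 9: row 2 has {1,2,5,7,8}; col 6 has {1,2,3,4,5,6,7,8}; box has {1,2,3,4,5,6,7,8} → only 9 remains.
row 2, column 9 = 4: row 2 has {1,2,5,7,8,9}; col 9 has {3,6,7,8,9}; box has {1,2,5,6,7,8,9} → only 4 remains.
row 4, column 5 = 6: row 4 has {2,4,8,9}; col 5 has {1,2,3,4,5,7,8,9}; box has {1,2,4,5,7,8,9} → only 6 remains.
row 5, column 3 = 2: row 5 has {4,6,7,9}; col 3 has {1,3,4,5,6,7,8,9}; box has {4,6,8,9} → only 2 remains.
row 5, column 4 = 3: row 5 has {2,4,6,7,9}; col 4 has {1,2,4,5,6,7,8,9}; box has {1,2,4,5,6,7,8,9} → only 3 remains.
row 6, column 2 = 3: row 6 has {1,2,5,6,7,8}; col 2 has {1,2,4,8}; box has {2,4,6,8,9} → only 3 remains.
row 6, column 7 = 9: row 6 has {1,2,3,5,6,7,8}; col 7 has {1,2,4,6,7}; box has {2,6,7} → only 9 remains.
row 6, column 8 = 4: row 6 has {1,2,3,5,6,7,8,9}; col 8 has {1,2,5,6,7,8,9}; box has {2,6,7,9} → only 4 remains.
row 8, column 2 = 9: row 8 has {1,3,4,6,7,8}; col 2 has {1,2,3,4,8}; box has {1,2,3,4,5,6,7,8} → only 9 remains.
row 8, column 7 = 5: row 8 has {1,3,4,6,7,8,9}; col 7 has {1,2,4,6,7,9}; box has {1,3,4,6,7,8,9} → only 5 remains.
row 8, column 9 = 2: row 8 has {1,3,4,5,6,7,8,9}; col 9 has {3,4,6,7,8,9}; box has {1,3,4,5,6,7,8,9} → only 2 remains.
row 1, column 1 = 5: row 1 has {1,2,3,4,6,7,8,9}; col 1 has {2,3,4,6,7,8,9}; box has {1,2,3,4,7,8,9} → only 5 remains.
row 2, column 2 = 6: row 2 has {1,2,4,5,7,8,9}; col 2 has {1,2,3,4,8,9}; box has {1,2,3,4,5,7,8,9} → only 6 remains.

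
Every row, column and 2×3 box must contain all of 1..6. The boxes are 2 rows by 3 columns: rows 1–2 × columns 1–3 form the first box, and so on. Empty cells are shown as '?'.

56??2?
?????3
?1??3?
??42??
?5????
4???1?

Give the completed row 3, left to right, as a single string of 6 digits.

215436

row 4, column 2 = 3: row 4 has {2,4}; col 2 has {1,5,6}; box has {1,4} → only 3 remains.
row 6, column 2 = 2: row 6 has {1,4}; col 2 has {1,3,5,6}; box has {4,5} → only 2 remains.
row 2, column 2 = 4: row 2 has {3}; col 2 has {1,2,3,5,6}; box has {5,6} → only 4 remains.
row 4, column 1 = 6: row 4 has {2,3,4}; col 1 has {4,5}; box has {1,3,4} → only 6 remains.
row 4, column 5 = 5: row 4 has {2,3,4,6}; col 5 has {1,2,3}; box has {2,3} → only 5 remains.
row 4, column 6 = 1: row 4 has {2,3,4,5,6}; col 6 has {3}; box has {2,3,5} → only 1 remains.
row 1, column 6 = 4: row 1 has {2,5,6}; col 6 has {1,3}; box has {2,3} → only 4 remains.
row 2, column 5 = 6: row 2 has {3,4}; col 5 has {1,2,3,5}; box has {2,3,4} → only 6 remains.
row 3, column 1 = 2: row 3 has {1,3}; col 1 has {4,5,6}; box has {1,3,4,6} → only 2 remains.
row 3, column 3 = 5: row 3 has {1,2,3}; col 3 has {4}; box has {1,2,3,4,6} → only 5 remains.
row 3, column 6 = 6: row 3 has {1,2,3,5}; col 6 has {1,3,4}; box has {1,2,3,5} → only 6 remains.
row 5, column 5 = 4: row 5 has {5}; col 5 has {1,2,3,5,6}; box has {1} → only 4 remains.
row 5, column 6 = 2: row 5 has {4,5}; col 6 has {1,3,4,6}; box has {1,4} → only 2 remains.
row 6, column 6 = 5: row 6 has {1,2,4}; col 6 has {1,2,3,4,6}; box has {1,2,4} → only 5 remains.
row 1, column 4 = 1: row 1 has {2,4,5,6}; col 4 has {2}; box has {2,3,4,6} → only 1 remains.
row 2, column 1 = 1: row 2 has {3,4,6}; col 1 has {2,4,5,6}; box has {4,5,6} → only 1 remains.
row 2, column 3 = 2: row 2 has {1,3,4,6}; col 3 has {4,5}; box has {1,4,5,6} → only 2 remains.
row 2, column 4 = 5: row 2 has {1,2,3,4,6}; col 4 has {1,2}; box has {1,2,3,4,6} → only 5 remains.
row 3, column 4 = 4: row 3 has {1,2,3,5,6}; col 4 has {1,2,5}; box has {1,2,3,5,6} → only 4 remains.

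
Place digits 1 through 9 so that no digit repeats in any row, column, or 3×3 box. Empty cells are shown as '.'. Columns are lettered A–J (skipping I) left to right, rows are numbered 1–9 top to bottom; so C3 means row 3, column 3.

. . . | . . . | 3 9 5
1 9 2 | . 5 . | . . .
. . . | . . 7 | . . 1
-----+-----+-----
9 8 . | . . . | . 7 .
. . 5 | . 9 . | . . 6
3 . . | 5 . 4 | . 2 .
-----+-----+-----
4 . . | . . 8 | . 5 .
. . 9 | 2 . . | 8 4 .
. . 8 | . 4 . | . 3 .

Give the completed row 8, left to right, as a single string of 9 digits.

J8 = 7: row 8 has {2,4,8,9}; col 9 has {1,5,6}; box has {3,4,5,8} → only 7 remains.
G2 = 7 (hidden single in row 2).
D3 = 9 (hidden single in row 3).
G4 = 5 (hidden single in row 4).
F9 = 9 (hidden single in column 6).
J9 = 2 (sole candidate).
J7 = 9 (sole candidate).
J6 = 8 (sole candidate).
J2 = 4 (sole candidate).
J4 = 3 (sole candidate).
H5 = 1 (sole candidate).
G6 = 9 (sole candidate).
G5 = 4 (sole candidate).
C4 = 4 (hidden single in row 4).
B3 = 4 (hidden single in row 3).
D1 = 4 (hidden single in row 1).
A3 = 5 (hidden single in row 3).
A8 = 6: row 8 has {2,4,7,8,9}; col 1 has {1,3,4,5,9}; box has {4,8,9} → only 6 remains.
A9 = 7 (sole candidate).
A1 = 8 (sole candidate).
A5 = 2 (sole candidate).
B5 = 7 (sole candidate).
F5 = 3 (sole candidate).
B1 = 6 (sole candidate).
C1 = 7 (sole candidate).
F2 = 6 (sole candidate).
H2 = 8 (sole candidate).
C3 = 3 (sole candidate).
H3 = 6 (sole candidate).
D5 = 8 (sole candidate).
B6 = 1 (sole candidate).
C6 = 6 (sole candidate).
E6 = 7 (sole candidate).
C7 = 1 (sole candidate).
G7 = 6 (sole candidate).
B9 = 5 (sole candidate).
G9 = 1 (sole candidate).
D2 = 3 (sole candidate).
G3 = 2 (sole candidate).
D7 = 7 (sole candidate).
E7 = 3 (sole candidate).
B8 = 3: row 8 has {2,4,6,7,8,9}; col 2 has {1,4,5,6,7,8,9}; box has {1,4,5,6,7,8,9} → only 3 remains.
E8 = 1: row 8 has {2,3,4,6,7,8,9}; col 5 has {3,4,5,7,9}; box has {2,3,4,7,8,9} → only 1 remains.
F8 = 5: row 8 has {1,2,3,4,6,7,8,9}; col 6 has {3,4,6,7,8,9}; box has {1,2,3,4,7,8,9} → only 5 remains.

639215847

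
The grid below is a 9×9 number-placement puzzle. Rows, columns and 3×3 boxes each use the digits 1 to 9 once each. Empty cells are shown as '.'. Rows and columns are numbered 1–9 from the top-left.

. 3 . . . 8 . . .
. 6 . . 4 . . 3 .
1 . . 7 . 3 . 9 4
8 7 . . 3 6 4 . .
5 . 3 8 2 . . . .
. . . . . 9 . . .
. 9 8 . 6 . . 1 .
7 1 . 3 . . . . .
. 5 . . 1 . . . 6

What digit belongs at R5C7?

9

R3C5 = 5 (sole candidate).
R5C2 = 4 (sole candidate).
R6C2 = 2 (sole candidate).
R6C5 = 7 (sole candidate).
R1C5 = 9 (sole candidate).
R3C2 = 8 (sole candidate).
R3C3 = 2 (sole candidate).
R3C7 = 6 (sole candidate).
R5C6 = 1 (sole candidate).
R6C1 = 6 (sole candidate).
R6C3 = 1 (sole candidate).
R8C5 = 8 (sole candidate).
R9C3 = 4 (sole candidate).
R1C1 = 4 (sole candidate).
R2C1 = 9 (sole candidate).
R2C6 = 2 (sole candidate).
R4C3 = 9 (sole candidate).
R4C4 = 5 (sole candidate).
R4C8 = 2 (sole candidate).
R4C9 = 1 (sole candidate).
R6C4 = 4 (sole candidate).
R7C4 = 2 (sole candidate).
R8C3 = 6 (sole candidate).
R9C4 = 9 (sole candidate).
R9C6 = 7 (sole candidate).
R9C8 = 8 (sole candidate).
R2C4 = 1 (sole candidate).
R6C8 = 5 (sole candidate).
R7C1 = 3 (sole candidate).
R8C8 = 4 (sole candidate).
R9C1 = 2 (sole candidate).
R9C7 = 3 (sole candidate).
R1C4 = 6 (sole candidate).
R1C8 = 7 (sole candidate).
R5C8 = 6 (sole candidate).
R6C7 = 8 (sole candidate).
R6C9 = 3 (sole candidate).
R8C6 = 5 (sole candidate).
R1C3 = 5 (sole candidate).
R1C9 = 2 (sole candidate).
R2C3 = 7 (sole candidate).
R2C7 = 5 (sole candidate).
R2C9 = 8 (sole candidate).
R7C6 = 4 (sole candidate).
R7C7 = 7 (sole candidate).
R7C9 = 5 (sole candidate).
R8C9 = 9 (sole candidate).
R1C7 = 1 (sole candidate).
R5C7 = 9: row 5 has {1,2,3,4,5,6,8}; col 7 has {1,3,4,5,6,7,8}; box has {1,2,3,4,5,6,8} → only 9 remains.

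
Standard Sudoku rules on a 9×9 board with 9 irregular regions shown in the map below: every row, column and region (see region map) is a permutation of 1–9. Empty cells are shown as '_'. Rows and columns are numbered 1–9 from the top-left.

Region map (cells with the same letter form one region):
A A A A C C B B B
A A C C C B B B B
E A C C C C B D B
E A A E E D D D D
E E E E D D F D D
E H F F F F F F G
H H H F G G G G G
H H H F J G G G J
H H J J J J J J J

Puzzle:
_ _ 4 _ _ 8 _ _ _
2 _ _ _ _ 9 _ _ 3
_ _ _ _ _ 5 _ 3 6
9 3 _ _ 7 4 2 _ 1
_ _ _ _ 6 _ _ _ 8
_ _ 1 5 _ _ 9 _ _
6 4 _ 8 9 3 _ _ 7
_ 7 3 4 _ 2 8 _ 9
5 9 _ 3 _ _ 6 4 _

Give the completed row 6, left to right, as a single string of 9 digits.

381526974

R4C4 = 6 (sole candidate).
R4C8 = 5 (sole candidate).
R5C6 = 7 (sole candidate).
R5C7 = 3 (sole candidate).
R5C8 = 9 (sole candidate).
R6C5 = 2: row 6 has {1,5,9}; col 5 has {6,7,9}; region has {1,3,4,5,8,9} → only 2 remains.
R6C6 = 6: row 6 has {1,2,5,9}; col 6 has {2,3,4,5,7,8,9}; region has {1,2,3,4,5,8,9} → only 6 remains.
R6C8 = 7: row 6 has {1,2,5,6,9}; col 8 has {3,4,5,9}; region has {1,2,3,4,5,6,8,9} → only 7 remains.
R6C9 = 4: row 6 has {1,2,5,6,7,9}; col 9 has {1,3,6,7,8,9}; region has {2,3,7,8,9} → only 4 remains.
R7C3 = 2 (sole candidate).
R7C8 = 1 (sole candidate).
R8C1 = 1 (sole candidate).
R8C5 = 5 (sole candidate).
R8C8 = 6 (sole candidate).
R9C6 = 1 (sole candidate).
R9C9 = 2 (sole candidate).
R1C1 = 7 (sole candidate).
R1C8 = 2 (sole candidate).
R1C9 = 5 (sole candidate).
R2C8 = 8 (sole candidate).
R4C3 = 8 (sole candidate).
R5C1 = 4 (sole candidate).
R5C3 = 5 (sole candidate).
R6C2 = 8: row 6 has {1,2,4,5,6,7,9}; col 2 has {3,4,7,9}; region has {1,2,3,4,5,6,7,9} → only 8 remains.
R7C7 = 5 (sole candidate).
R9C3 = 7 (sole candidate).
R9C5 = 8 (sole candidate).
R1C7 = 1 (sole candidate).
R2C3 = 6 (sole candidate).
R3C1 = 8 (sole candidate).
R3C2 = 1 (sole candidate).
R3C3 = 9 (sole candidate).
R3C5 = 4 (sole candidate).
R3C7 = 7 (sole candidate).
R5C2 = 2 (sole candidate).
R5C4 = 1 (sole candidate).
R6C1 = 3: row 6 has {1,2,4,5,6,7,8,9}; col 1 has {1,2,4,5,6,7,8,9}; region has {1,2,4,5,6,7,8,9} → only 3 remains.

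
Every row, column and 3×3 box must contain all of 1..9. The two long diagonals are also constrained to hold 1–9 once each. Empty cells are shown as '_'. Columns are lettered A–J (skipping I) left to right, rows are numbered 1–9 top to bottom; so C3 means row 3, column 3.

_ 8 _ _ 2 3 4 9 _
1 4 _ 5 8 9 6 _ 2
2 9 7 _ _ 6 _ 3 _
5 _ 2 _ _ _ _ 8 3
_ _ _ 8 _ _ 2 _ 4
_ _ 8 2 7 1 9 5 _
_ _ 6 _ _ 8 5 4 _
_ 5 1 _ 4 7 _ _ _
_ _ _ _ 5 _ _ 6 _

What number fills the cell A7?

A1 = 6: row 1 has {2,3,4,8,9}; col 1 has {1,2,5}; box has {1,2,4,7,8,9}; main diagonal has {1,4,5,7} → only 6 remains.
C1 = 5: row 1 has {2,3,4,6,8,9}; col 3 has {1,2,6,7,8}; box has {1,2,4,6,7,8,9} → only 5 remains.
C2 = 3: row 2 has {1,2,4,5,6,8,9}; col 3 has {1,2,5,6,7,8}; box has {1,2,4,5,6,7,8,9} → only 3 remains.
H2 = 7: row 2 has {1,2,3,4,5,6,8,9}; col 8 has {3,4,5,6,8,9}; box has {2,3,4,6,9}; anti-diagonal has {2,5,6} → only 7 remains.
E3 = 1: row 3 has {2,3,6,7,9}; col 5 has {2,4,5,7,8}; box has {2,3,5,6,8,9} → only 1 remains.
G3 = 8: row 3 has {1,2,3,6,7,9}; col 7 has {2,4,5,6,9}; box has {2,3,4,6,7,9}; anti-diagonal has {2,5,6,7} → only 8 remains.
J3 = 5: row 3 has {1,2,3,6,7,8,9}; col 9 has {2,3,4}; box has {2,3,4,6,7,8,9} → only 5 remains.
D4 = 9: row 4 has {2,3,5,8}; col 4 has {2,5,8}; box has {1,2,7,8}; main diagonal has {1,4,5,6,7} → only 9 remains.
E4 = 6: row 4 has {2,3,5,8,9}; col 5 has {1,2,4,5,7,8}; box has {1,2,7,8,9} → only 6 remains.
F4 = 4: row 4 has {2,3,5,6,8,9}; col 6 has {1,3,6,7,8,9}; box has {1,2,6,7,8,9}; anti-diagonal has {2,5,6,7,8} → only 4 remains.
C5 = 9: row 5 has {2,4,8}; col 3 has {1,2,3,5,6,7,8}; box has {2,5,8} → only 9 remains.
E5 = 3: row 5 has {2,4,8,9}; col 5 has {1,2,4,5,6,7,8}; box has {1,2,4,6,7,8,9}; main diagonal has {1,4,5,6,7,9}; anti-diagonal has {2,4,5,6,7,8} → only 3 remains.
F5 = 5: row 5 has {2,3,4,8,9}; col 6 has {1,3,4,6,7,8,9}; box has {1,2,3,4,6,7,8,9} → only 5 remains.
H5 = 1: row 5 has {2,3,4,5,8,9}; col 8 has {3,4,5,6,7,8,9}; box has {2,3,4,5,8,9} → only 1 remains.
J6 = 6: row 6 has {1,2,5,7,8,9}; col 9 has {2,3,4,5}; box has {1,2,3,4,5,8,9} → only 6 remains.
E7 = 9: row 7 has {4,5,6,8}; col 5 has {1,2,3,4,5,6,7,8}; box has {4,5,7,8} → only 9 remains.
G8 = 3: row 8 has {1,4,5,7}; col 7 has {2,4,5,6,8,9}; box has {4,5,6} → only 3 remains.
H8 = 2: row 8 has {1,3,4,5,7}; col 8 has {1,3,4,5,6,7,8,9}; box has {3,4,5,6}; main diagonal has {1,3,4,5,6,7,9} → only 2 remains.
A9 = 9: row 9 has {5,6}; col 1 has {1,2,5,6}; box has {1,5,6}; anti-diagonal has {2,3,4,5,6,7,8} → only 9 remains.
C9 = 4: row 9 has {5,6,9}; col 3 has {1,2,3,5,6,7,8,9}; box has {1,5,6,9} → only 4 remains.
F9 = 2: row 9 has {4,5,6,9}; col 6 has {1,3,4,5,6,7,8,9}; box has {4,5,7,8,9} → only 2 remains.
J9 = 8: row 9 has {2,4,5,6,9}; col 9 has {2,3,4,5,6}; box has {2,3,4,5,6}; main diagonal has {1,2,3,4,5,6,7,9} → only 8 remains.
D1 = 7: row 1 has {2,3,4,5,6,8,9}; col 4 has {2,5,8,9}; box has {1,2,3,5,6,8,9} → only 7 remains.
J1 = 1: row 1 has {2,3,4,5,6,7,8,9}; col 9 has {2,3,4,5,6,8}; box has {2,3,4,5,6,7,8,9}; anti-diagonal has {2,3,4,5,6,7,8,9} → only 1 remains.
D3 = 4: row 3 has {1,2,3,5,6,7,8,9}; col 4 has {2,5,7,8,9}; box has {1,2,3,5,6,7,8,9} → only 4 remains.
G4 = 7: row 4 has {2,3,4,5,6,8,9}; col 7 has {2,3,4,5,6,8,9}; box has {1,2,3,4,5,6,8,9} → only 7 remains.
A5 = 7: row 5 has {1,2,3,4,5,8,9}; col 1 has {1,2,5,6,9}; box has {2,5,8,9} → only 7 remains.
B5 = 6: row 5 has {1,2,3,4,5,7,8,9}; col 2 has {4,5,8,9}; box has {2,5,7,8,9} → only 6 remains.
B6 = 3: row 6 has {1,2,5,6,7,8,9}; col 2 has {4,5,6,8,9}; box has {2,5,6,7,8,9} → only 3 remains.
A7 = 3: row 7 has {4,5,6,8,9}; col 1 has {1,2,5,6,7,9}; box has {1,4,5,6,9} → only 3 remains.

3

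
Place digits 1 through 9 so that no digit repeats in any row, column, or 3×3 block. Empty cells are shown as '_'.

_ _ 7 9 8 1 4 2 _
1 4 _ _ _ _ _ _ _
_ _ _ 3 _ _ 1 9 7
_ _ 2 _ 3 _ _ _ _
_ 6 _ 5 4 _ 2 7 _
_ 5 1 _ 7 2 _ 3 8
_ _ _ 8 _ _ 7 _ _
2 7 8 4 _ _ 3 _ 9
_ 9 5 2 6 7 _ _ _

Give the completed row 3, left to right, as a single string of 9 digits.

R1C2 = 3 (sole candidate).
R3C3 = 6: row 3 has {1,3,7,9}; col 3 has {1,2,5,7,8}; box has {1,3,4,7} → only 6 remains.
R4C2 = 8 (sole candidate).
R5C9 = 1 (sole candidate).
R6C4 = 6 (sole candidate).
R6C7 = 9 (sole candidate).
R7C2 = 1 (sole candidate).
R8C6 = 5 (sole candidate).
R9C7 = 8 (sole candidate).
R9C9 = 4 (sole candidate).
R1C1 = 5 (sole candidate).
R1C9 = 6 (sole candidate).
R2C3 = 9 (sole candidate).
R2C4 = 7 (sole candidate).
R2C6 = 6 (sole candidate).
R2C7 = 5 (sole candidate).
R2C8 = 8 (sole candidate).
R2C9 = 3 (sole candidate).
R3C1 = 8: row 3 has {1,3,6,7,9}; col 1 has {1,2,5}; box has {1,3,4,5,6,7,9} → only 8 remains.
R3C2 = 2: row 3 has {1,3,6,7,8,9}; col 2 has {1,3,4,5,6,7,8,9}; box has {1,3,4,5,6,7,8,9} → only 2 remains.
R3C5 = 5: row 3 has {1,2,3,6,7,8,9}; col 5 has {3,4,6,7,8}; box has {1,3,6,7,8,9} → only 5 remains.
R3C6 = 4: row 3 has {1,2,3,5,6,7,8,9}; col 6 has {1,2,5,6,7}; box has {1,3,5,6,7,8,9} → only 4 remains.

826354197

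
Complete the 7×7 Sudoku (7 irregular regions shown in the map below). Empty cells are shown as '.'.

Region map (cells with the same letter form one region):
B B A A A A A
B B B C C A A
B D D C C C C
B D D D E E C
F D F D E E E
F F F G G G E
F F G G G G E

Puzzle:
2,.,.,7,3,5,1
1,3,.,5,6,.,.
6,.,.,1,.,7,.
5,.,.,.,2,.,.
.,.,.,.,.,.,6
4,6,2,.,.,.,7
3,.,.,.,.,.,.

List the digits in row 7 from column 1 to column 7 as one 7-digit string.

R1C2 = 4: row 1 has {1,2,3,5,7}; col 2 has {3,6}; region has {1,2,3,5,6} → only 4 remains.
R1C3 = 6: row 1 has {1,2,3,4,5,7}; col 3 has {2}; region has {1,3,5,7} → only 6 remains.
R2C3 = 7: row 2 has {1,3,5,6}; col 3 has {2,6}; region has {1,2,3,4,5,6} → only 7 remains.
R3C5 = 4: row 3 has {1,6,7}; col 5 has {2,3,6}; region has {1,5,6,7} → only 4 remains.
R4C7 = 3: row 4 has {2,5}; col 7 has {1,6,7}; region has {1,4,5,6,7} → only 3 remains.
R5C1 = 7: row 5 has {6}; col 1 has {1,2,3,4,5,6}; region has {2,3,4,6} → only 7 remains.
R6C4 = 3: row 6 has {2,4,6,7}; col 4 has {1,5,7}; region has {} → only 3 remains.
R6C6 = 1: row 6 has {2,3,4,6,7}; col 6 has {5,7}; region has {3} → only 1 remains.
R3C7 = 2: row 3 has {1,4,6,7}; col 7 has {1,3,6,7}; region has {1,3,4,5,6,7} → only 2 remains.
R4C6 = 4: row 4 has {2,3,5}; col 6 has {1,5,7}; region has {2,6,7} → only 4 remains.
R5C6 = 3: row 5 has {6,7}; col 6 has {1,4,5,7}; region has {2,4,6,7} → only 3 remains.
R6C5 = 5: row 6 has {1,2,3,4,6,7}; col 5 has {2,3,4,6}; region has {1,3} → only 5 remains.
R7C3 = 4: row 7 has {3}; col 3 has {2,6,7}; region has {1,3,5} → only 4 remains.
R7C5 = 7: row 7 has {3,4}; col 5 has {2,3,4,5,6}; region has {1,3,4,5} → only 7 remains.
R7C7 = 5: row 7 has {3,4,7}; col 7 has {1,2,3,6,7}; region has {2,3,4,6,7} → only 5 remains.
R2C6 = 2: row 2 has {1,3,5,6,7}; col 6 has {1,3,4,5,7}; region has {1,3,5,6,7} → only 2 remains.
R2C7 = 4: row 2 has {1,2,3,5,6,7}; col 7 has {1,2,3,5,6,7}; region has {1,2,3,5,6,7} → only 4 remains.
R3C2 = 5: row 3 has {1,2,4,6,7}; col 2 has {3,4,6}; region has {} → only 5 remains.
R3C3 = 3: row 3 has {1,2,4,5,6,7}; col 3 has {2,4,6,7}; region has {5} → only 3 remains.
R4C3 = 1: row 4 has {2,3,4,5}; col 3 has {2,3,4,6,7}; region has {3,5} → only 1 remains.
R4C4 = 6: row 4 has {1,2,3,4,5}; col 4 has {1,3,5,7}; region has {1,3,5} → only 6 remains.
R5C2 = 2: row 5 has {3,6,7}; col 2 has {3,4,5,6}; region has {1,3,5,6} → only 2 remains.
R5C3 = 5: row 5 has {2,3,6,7}; col 3 has {1,2,3,4,6,7}; region has {2,3,4,6,7} → only 5 remains.
R5C4 = 4: row 5 has {2,3,5,6,7}; col 4 has {1,3,5,6,7}; region has {1,2,3,5,6} → only 4 remains.
R5C5 = 1: row 5 has {2,3,4,5,6,7}; col 5 has {2,3,4,5,6,7}; region has {2,3,4,5,6,7} → only 1 remains.
R7C2 = 1: row 7 has {3,4,5,7}; col 2 has {2,3,4,5,6}; region has {2,3,4,5,6,7} → only 1 remains.
R7C4 = 2: row 7 has {1,3,4,5,7}; col 4 has {1,3,4,5,6,7}; region has {1,3,4,5,7} → only 2 remains.
R7C6 = 6: row 7 has {1,2,3,4,5,7}; col 6 has {1,2,3,4,5,7}; region has {1,2,3,4,5,7} → only 6 remains.

3142765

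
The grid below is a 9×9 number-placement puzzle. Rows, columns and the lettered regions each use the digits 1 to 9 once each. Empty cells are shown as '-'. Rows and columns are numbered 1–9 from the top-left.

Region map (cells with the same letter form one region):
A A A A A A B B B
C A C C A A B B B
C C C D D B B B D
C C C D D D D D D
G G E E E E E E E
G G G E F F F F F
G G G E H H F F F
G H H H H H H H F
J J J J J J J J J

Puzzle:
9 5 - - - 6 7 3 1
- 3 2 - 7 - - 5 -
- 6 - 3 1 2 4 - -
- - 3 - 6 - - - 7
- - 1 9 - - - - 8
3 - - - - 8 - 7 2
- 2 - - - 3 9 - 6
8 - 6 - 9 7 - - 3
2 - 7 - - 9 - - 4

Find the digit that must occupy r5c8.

r2c9 = 9: row 2 has {2,3,5,7}; col 9 has {1,2,3,4,6,7,8}; region has {1,2,3,4,5,7} → only 9 remains.
r3c8 = 8: row 3 has {1,2,3,4,6}; col 8 has {3,5,7}; region has {1,2,3,4,5,7,9} → only 8 remains.
r3c9 = 5: row 3 has {1,2,3,4,6,8}; col 9 has {1,2,3,4,6,7,8,9}; region has {1,3,6,7} → only 5 remains.
r4c6 = 4: row 4 has {3,6,7}; col 6 has {2,3,6,7,8,9}; region has {1,3,5,6,7} → only 4 remains.
r5c6 = 5: row 5 has {1,8,9}; col 6 has {2,3,4,6,7,8,9}; region has {1,8,9} → only 5 remains.
r2c6 = 1: row 2 has {2,3,5,7,9}; col 6 has {2,3,4,5,6,7,8,9}; region has {3,5,6,7,9} → only 1 remains.
r2c7 = 6: row 2 has {1,2,3,5,7,9}; col 7 has {4,7,9}; region has {1,2,3,4,5,7,8,9} → only 6 remains.
r3c1 = 7: row 3 has {1,2,3,4,5,6,8}; col 1 has {2,3,8,9}; region has {2,3,6} → only 7 remains.
r3c3 = 9: row 3 has {1,2,3,4,5,6,7,8}; col 3 has {1,2,3,6,7}; region has {2,3,6,7} → only 9 remains.
r2c1 = 4: row 2 has {1,2,3,5,6,7,9}; col 1 has {2,3,7,8,9}; region has {2,3,6,7,9} → only 4 remains.
r2c4 = 8: row 2 has {1,2,3,4,5,6,7,9}; col 4 has {3,9}; region has {2,3,4,6,7,9} → only 8 remains.
r4c2 = 1: row 4 has {3,4,6,7}; col 2 has {2,3,5,6}; region has {2,3,4,6,7,8,9} → only 1 remains.
r4c4 = 2: row 4 has {1,3,4,6,7}; col 4 has {3,8,9}; region has {1,3,4,5,6,7} → only 2 remains.
r4c7 = 8: row 4 has {1,2,3,4,6,7}; col 7 has {4,6,7,9}; region has {1,2,3,4,5,6,7} → only 8 remains.
r4c8 = 9: row 4 has {1,2,3,4,6,7,8}; col 8 has {3,5,7,8}; region has {1,2,3,4,5,6,7,8} → only 9 remains.
r5c1 = 6: row 5 has {1,5,8,9}; col 1 has {2,3,4,7,8,9}; region has {2,3,8} → only 6 remains.
r8c2 = 4: row 8 has {3,6,7,8,9}; col 2 has {1,2,3,5,6}; region has {3,6,7,9} → only 4 remains.
r9c2 = 8: row 9 has {2,4,7,9}; col 2 has {1,2,3,4,5,6}; region has {2,4,7,9} → only 8 remains.
r1c4 = 4: row 1 has {1,3,5,6,7,9}; col 4 has {2,3,8,9}; region has {1,3,5,6,7,9} → only 4 remains.
r4c1 = 5: row 4 has {1,2,3,4,6,7,8,9}; col 1 has {2,3,4,6,7,8,9}; region has {1,2,3,4,6,7,8,9} → only 5 remains.
r5c2 = 7: row 5 has {1,5,6,8,9}; col 2 has {1,2,3,4,5,6,8}; region has {2,3,6,8} → only 7 remains.
r6c2 = 9: row 6 has {2,3,7,8}; col 2 has {1,2,3,4,5,6,7,8}; region has {2,3,6,7,8} → only 9 remains.
r6c4 = 6: row 6 has {2,3,7,8,9}; col 4 has {2,3,4,8,9}; region has {1,5,8,9} → only 6 remains.
r7c1 = 1: row 7 has {2,3,6,9}; col 1 has {2,3,4,5,6,7,8,9}; region has {2,3,6,7,8,9} → only 1 remains.
r7c4 = 7: row 7 has {1,2,3,6,9}; col 4 has {2,3,4,6,8,9}; region has {1,5,6,8,9} → only 7 remains.
r7c8 = 4: row 7 has {1,2,3,6,7,9}; col 8 has {3,5,7,8,9}; region has {2,3,6,7,8,9} → only 4 remains.
r1c3 = 8: row 1 has {1,3,4,5,6,7,9}; col 3 has {1,2,3,6,7,9}; region has {1,3,4,5,6,7,9} → only 8 remains.
r1c5 = 2: row 1 has {1,3,4,5,6,7,8,9}; col 5 has {1,6,7,9}; region has {1,3,4,5,6,7,8,9} → only 2 remains.
r5c8 = 2: row 5 has {1,5,6,7,8,9}; col 8 has {3,4,5,7,8,9}; region has {1,5,6,7,8,9} → only 2 remains.

2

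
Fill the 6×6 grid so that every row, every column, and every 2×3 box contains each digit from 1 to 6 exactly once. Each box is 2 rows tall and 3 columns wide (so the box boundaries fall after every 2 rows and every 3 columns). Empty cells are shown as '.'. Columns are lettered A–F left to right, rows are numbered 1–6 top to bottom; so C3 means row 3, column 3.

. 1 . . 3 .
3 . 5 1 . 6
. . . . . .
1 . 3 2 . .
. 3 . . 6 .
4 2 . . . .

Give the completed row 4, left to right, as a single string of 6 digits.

B2 = 4 (sole candidate).
E2 = 2 (sole candidate).
A5 = 5 (sole candidate).
C5 = 1 (sole candidate).
D5 = 4 (sole candidate).
F5 = 2 (sole candidate).
C6 = 6 (sole candidate).
C1 = 2 (sole candidate).
D1 = 5 (sole candidate).
F1 = 4 (sole candidate).
C3 = 4 (sole candidate).
F4 = 5: row 4 has {1,2,3}; col 6 has {2,4,6}; box has {2} → only 5 remains.
D6 = 3 (sole candidate).
F6 = 1 (sole candidate).
A1 = 6 (sole candidate).
A3 = 2 (sole candidate).
D3 = 6 (sole candidate).
E3 = 1 (sole candidate).
F3 = 3 (sole candidate).
B4 = 6: row 4 has {1,2,3,5}; col 2 has {1,2,3,4}; box has {1,2,3,4} → only 6 remains.
E4 = 4: row 4 has {1,2,3,5,6}; col 5 has {1,2,3,6}; box has {1,2,3,5,6} → only 4 remains.

163245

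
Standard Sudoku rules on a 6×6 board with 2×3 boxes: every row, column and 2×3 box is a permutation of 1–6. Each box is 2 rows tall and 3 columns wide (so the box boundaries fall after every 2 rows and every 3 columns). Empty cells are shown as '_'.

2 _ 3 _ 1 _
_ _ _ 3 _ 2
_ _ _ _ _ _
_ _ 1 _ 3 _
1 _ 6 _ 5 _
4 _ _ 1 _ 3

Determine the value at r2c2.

r5c6 = 4: row 5 has {1,5,6}; col 6 has {2,3}; box has {1,3,5} → only 4 remains.
r5c4 = 2: row 5 has {1,4,5,6}; col 4 has {1,3}; box has {1,3,4,5} → only 2 remains.
r6c5 = 6: row 6 has {1,3,4}; col 5 has {1,3,5}; box has {1,2,3,4,5} → only 6 remains.
r2c5 = 4: row 2 has {2,3}; col 5 has {1,3,5,6}; box has {1,2,3} → only 4 remains.
r3c5 = 2: row 3 has {}; col 5 has {1,3,4,5,6}; box has {3} → only 2 remains.
r5c2 = 3: row 5 has {1,2,4,5,6}; col 2 has {}; box has {1,4,6} → only 3 remains.
r2c3 = 5: row 2 has {2,3,4}; col 3 has {1,3,6}; box has {2,3} → only 5 remains.
r3c3 = 4: row 3 has {2}; col 3 has {1,3,5,6}; box has {1} → only 4 remains.
r6c3 = 2: row 6 has {1,3,4,6}; col 3 has {1,3,4,5,6}; box has {1,3,4,6} → only 2 remains.
r2c1 = 6: row 2 has {2,3,4,5}; col 1 has {1,2,4}; box has {2,3,5} → only 6 remains.
r2c2 = 1: row 2 has {2,3,4,5,6}; col 2 has {3}; box has {2,3,5,6} → only 1 remains.

1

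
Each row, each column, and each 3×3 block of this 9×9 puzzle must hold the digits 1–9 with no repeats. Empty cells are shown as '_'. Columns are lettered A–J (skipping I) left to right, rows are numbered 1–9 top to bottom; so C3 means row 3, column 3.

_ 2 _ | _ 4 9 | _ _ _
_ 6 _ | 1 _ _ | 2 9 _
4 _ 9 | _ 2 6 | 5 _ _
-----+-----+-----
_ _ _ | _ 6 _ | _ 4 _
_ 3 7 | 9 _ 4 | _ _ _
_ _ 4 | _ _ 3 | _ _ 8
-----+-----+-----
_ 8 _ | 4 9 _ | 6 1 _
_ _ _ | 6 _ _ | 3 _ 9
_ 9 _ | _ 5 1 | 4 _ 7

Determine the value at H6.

G5 = 1: row 5 has {3,4,7,9}; col 7 has {2,3,4,5,6}; box has {4,8} → only 1 remains.
E5 = 8: row 5 has {1,3,4,7,9}; col 5 has {2,4,5,6,9}; box has {3,4,6,9} → only 8 remains.
E8 = 7: row 8 has {3,6,9}; col 5 has {2,4,5,6,8,9}; box has {1,4,5,6,9} → only 7 remains.
E2 = 3: row 2 has {1,2,6,9}; col 5 has {2,4,5,6,7,8,9}; box has {1,2,4,6,9} → only 3 remains.
J2 = 4: row 2 has {1,2,3,6,9}; col 9 has {7,8,9}; box has {2,5,9} → only 4 remains.
E6 = 1: row 6 has {3,4,8}; col 5 has {2,3,4,5,6,7,8,9}; box has {3,4,6,8,9} → only 1 remains.
F7 = 2: row 7 has {1,4,6,8,9}; col 6 has {1,3,4,6,9}; box has {1,4,5,6,7,9} → only 2 remains.
J7 = 5: row 7 has {1,2,4,6,8,9}; col 9 has {4,7,8,9}; box has {1,3,4,6,7,9} → only 5 remains.
F8 = 8: row 8 has {3,6,7,9}; col 6 has {1,2,3,4,6,9}; box has {1,2,4,5,6,7,9} → only 8 remains.
H8 = 2: row 8 has {3,6,7,8,9}; col 8 has {1,4,9}; box has {1,3,4,5,6,7,9} → only 2 remains.
D9 = 3: row 9 has {1,4,5,7,9}; col 4 has {1,4,6,9}; box has {1,2,4,5,6,7,8,9} → only 3 remains.
H9 = 8: row 9 has {1,3,4,5,7,9}; col 8 has {1,2,4,9}; box has {1,2,3,4,5,6,7,9} → only 8 remains.
B6 = 5: row 6 has {1,3,4,8}; col 2 has {2,3,6,8,9}; box has {3,4,7} → only 5 remains.
C7 = 3: row 7 has {1,2,4,5,6,8,9}; col 3 has {4,7,9}; box has {8,9} → only 3 remains.
B4 = 1: row 4 has {4,6}; col 2 has {2,3,5,6,8,9}; box has {3,4,5,7} → only 1 remains.
A7 = 7: row 7 has {1,2,3,4,5,6,8,9}; col 1 has {4}; box has {3,8,9} → only 7 remains.
B8 = 4: row 8 has {2,3,6,7,8,9}; col 2 has {1,2,3,5,6,8,9}; box has {3,7,8,9} → only 4 remains.
B3 = 7: row 3 has {2,4,5,6,9}; col 2 has {1,2,3,4,5,6,8,9}; box has {2,4,6,9} → only 7 remains.
D3 = 8: row 3 has {2,4,5,6,7,9}; col 4 has {1,3,4,6,9}; box has {1,2,3,4,6,9} → only 8 remains.
H3 = 3: row 3 has {2,4,5,6,7,8,9}; col 8 has {1,2,4,8,9}; box has {2,4,5,9} → only 3 remains.
J3 = 1: row 3 has {2,3,4,5,6,7,8,9}; col 9 has {4,5,7,8,9}; box has {2,3,4,5,9} → only 1 remains.
J1 = 6: row 1 has {2,4,9}; col 9 has {1,4,5,7,8,9}; box has {1,2,3,4,5,9} → only 6 remains.
J5 = 2: row 5 has {1,3,4,7,8,9}; col 9 has {1,4,5,6,7,8,9}; box has {1,4,8} → only 2 remains.
H1 = 7: row 1 has {2,4,6,9}; col 8 has {1,2,3,4,8,9}; box has {1,2,3,4,5,6,9} → only 7 remains.
J4 = 3: row 4 has {1,4,6}; col 9 has {1,2,4,5,6,7,8,9}; box has {1,2,4,8} → only 3 remains.
A5 = 6: row 5 has {1,2,3,4,7,8,9}; col 1 has {4,7}; box has {1,3,4,5,7} → only 6 remains.
H5 = 5: row 5 has {1,2,3,4,6,7,8,9}; col 8 has {1,2,3,4,7,8,9}; box has {1,2,3,4,8} → only 5 remains.
H6 = 6: row 6 has {1,3,4,5,8}; col 8 has {1,2,3,4,5,7,8,9}; box has {1,2,3,4,5,8} → only 6 remains.

6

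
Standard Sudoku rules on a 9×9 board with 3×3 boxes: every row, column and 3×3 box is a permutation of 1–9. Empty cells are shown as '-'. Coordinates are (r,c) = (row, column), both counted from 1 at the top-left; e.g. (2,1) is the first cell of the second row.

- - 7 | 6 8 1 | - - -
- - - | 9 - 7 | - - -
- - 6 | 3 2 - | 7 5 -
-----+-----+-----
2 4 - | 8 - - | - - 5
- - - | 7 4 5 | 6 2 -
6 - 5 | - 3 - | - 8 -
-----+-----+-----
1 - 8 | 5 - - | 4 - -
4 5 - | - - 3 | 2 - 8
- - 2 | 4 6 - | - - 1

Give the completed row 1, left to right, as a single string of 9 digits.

(2,5) = 5: row 2 has {7,9}; col 5 has {2,3,4,6,8}; box has {1,2,3,6,7,8,9} → only 5 remains.
(3,6) = 4: row 3 has {2,3,5,6,7}; col 6 has {1,3,5,7}; box has {1,2,3,5,6,7,8,9} → only 4 remains.
(3,9) = 9: row 3 has {2,3,4,5,6,7}; col 9 has {1,5,8}; box has {5,7} → only 9 remains.
(5,9) = 3: row 5 has {2,4,5,6,7}; col 9 has {1,5,8,9}; box has {2,5,6,8} → only 3 remains.
(8,3) = 9: row 8 has {2,3,4,5,8}; col 3 has {2,5,6,7,8}; box has {1,2,4,5,8} → only 9 remains.
(8,4) = 1: row 8 has {2,3,4,5,8,9}; col 4 has {3,4,5,6,7,8,9}; box has {3,4,5,6} → only 1 remains.
(8,5) = 7: row 8 has {1,2,3,4,5,8,9}; col 5 has {2,3,4,5,6,8}; box has {1,3,4,5,6} → only 7 remains.
(8,8) = 6: row 8 has {1,2,3,4,5,7,8,9}; col 8 has {2,5,8}; box has {1,2,4,8} → only 6 remains.
(1,7) = 3: row 1 has {1,6,7,8}; col 7 has {2,4,6,7}; box has {5,7,9} → only 3 remains.
(1,8) = 4: row 1 has {1,3,6,7,8}; col 8 has {2,5,6,8}; box has {3,5,7,9} → only 4 remains.
(1,9) = 2: row 1 has {1,3,4,6,7,8}; col 9 has {1,3,5,8,9}; box has {3,4,5,7,9} → only 2 remains.
(2,8) = 1: row 2 has {5,7,9}; col 8 has {2,4,5,6,8}; box has {2,3,4,5,7,9} → only 1 remains.
(2,9) = 6: row 2 has {1,5,7,9}; col 9 has {1,2,3,5,8,9}; box has {1,2,3,4,5,7,9} → only 6 remains.
(3,1) = 8: row 3 has {2,3,4,5,6,7,9}; col 1 has {1,2,4,6}; box has {6,7} → only 8 remains.
(3,2) = 1: row 3 has {2,3,4,5,6,7,8,9}; col 2 has {4,5}; box has {6,7,8} → only 1 remains.
(5,1) = 9: row 5 has {2,3,4,5,6,7}; col 1 has {1,2,4,6,8}; box has {2,4,5,6} → only 9 remains.
(5,2) = 8: row 5 has {2,3,4,5,6,7,9}; col 2 has {1,4,5}; box has {2,4,5,6,9} → only 8 remains.
(5,3) = 1: row 5 has {2,3,4,5,6,7,8,9}; col 3 has {2,5,6,7,8,9}; box has {2,4,5,6,8,9} → only 1 remains.
(6,2) = 7: row 6 has {3,5,6,8}; col 2 has {1,4,5,8}; box has {1,2,4,5,6,8,9} → only 7 remains.
(6,4) = 2: row 6 has {3,5,6,7,8}; col 4 has {1,3,4,5,6,7,8,9}; box has {3,4,5,7,8} → only 2 remains.
(6,6) = 9: row 6 has {2,3,5,6,7,8}; col 6 has {1,3,4,5,7}; box has {2,3,4,5,7,8} → only 9 remains.
(6,7) = 1: row 6 has {2,3,5,6,7,8,9}; col 7 has {2,3,4,6,7}; box has {2,3,5,6,8} → only 1 remains.
(6,9) = 4: row 6 has {1,2,3,5,6,7,8,9}; col 9 has {1,2,3,5,6,8,9}; box has {1,2,3,5,6,8} → only 4 remains.
(7,5) = 9: row 7 has {1,4,5,8}; col 5 has {2,3,4,5,6,7,8}; box has {1,3,4,5,6,7} → only 9 remains.
(7,6) = 2: row 7 has {1,4,5,8,9}; col 6 has {1,3,4,5,7,9}; box has {1,3,4,5,6,7,9} → only 2 remains.
(7,9) = 7: row 7 has {1,2,4,5,8,9}; col 9 has {1,2,3,4,5,6,8,9}; box has {1,2,4,6,8} → only 7 remains.
(9,2) = 3: row 9 has {1,2,4,6}; col 2 has {1,4,5,7,8}; box has {1,2,4,5,8,9} → only 3 remains.
(9,6) = 8: row 9 has {1,2,3,4,6}; col 6 has {1,2,3,4,5,7,9}; box has {1,2,3,4,5,6,7,9} → only 8 remains.
(9,8) = 9: row 9 has {1,2,3,4,6,8}; col 8 has {1,2,4,5,6,8}; box has {1,2,4,6,7,8} → only 9 remains.
(1,1) = 5: row 1 has {1,2,3,4,6,7,8}; col 1 has {1,2,4,6,8,9}; box has {1,6,7,8} → only 5 remains.
(1,2) = 9: row 1 has {1,2,3,4,5,6,7,8}; col 2 has {1,3,4,5,7,8}; box has {1,5,6,7,8} → only 9 remains.

597681342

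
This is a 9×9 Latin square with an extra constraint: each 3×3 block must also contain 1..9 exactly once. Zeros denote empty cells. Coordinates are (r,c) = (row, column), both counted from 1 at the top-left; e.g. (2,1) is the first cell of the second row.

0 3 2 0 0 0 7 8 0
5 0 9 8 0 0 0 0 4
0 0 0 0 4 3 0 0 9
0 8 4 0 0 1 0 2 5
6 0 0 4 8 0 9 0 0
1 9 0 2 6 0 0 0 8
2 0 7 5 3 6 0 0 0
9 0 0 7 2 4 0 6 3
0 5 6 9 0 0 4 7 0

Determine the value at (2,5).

7

(1,1) = 4: row 1 has {2,3,7,8}; col 1 has {1,2,5,6,9}; box has {2,3,5,9} → only 4 remains.
(4,4) = 3: row 4 has {1,2,4,5,8}; col 4 has {2,4,5,7,8,9}; box has {1,2,4,6,8} → only 3 remains.
(4,7) = 6: row 4 has {1,2,3,4,5,8}; col 7 has {4,7,9}; box has {2,5,8,9} → only 6 remains.
(6,7) = 3: row 6 has {1,2,6,8,9}; col 7 has {4,6,7,9}; box has {2,5,6,8,9} → only 3 remains.
(6,8) = 4: row 6 has {1,2,3,6,8,9}; col 8 has {2,6,7,8}; box has {2,3,5,6,8,9} → only 4 remains.
(7,9) = 1: row 7 has {2,3,5,6,7}; col 9 has {3,4,5,8,9}; box has {3,4,6,7} → only 1 remains.
(8,2) = 1: row 8 has {2,3,4,6,7,9}; col 2 has {3,5,8,9}; box has {2,5,6,7,9} → only 1 remains.
(8,3) = 8: row 8 has {1,2,3,4,6,7,9}; col 3 has {2,4,6,7,9}; box has {1,2,5,6,7,9} → only 8 remains.
(8,7) = 5: row 8 has {1,2,3,4,6,7,8,9}; col 7 has {3,4,6,7,9}; box has {1,3,4,6,7} → only 5 remains.
(9,1) = 3: row 9 has {4,5,6,7,9}; col 1 has {1,2,4,5,6,9}; box has {1,2,5,6,7,8,9} → only 3 remains.
(9,5) = 1: row 9 has {3,4,5,6,7,9}; col 5 has {2,3,4,6,8}; box has {2,3,4,5,6,7,9} → only 1 remains.
(9,6) = 8: row 9 has {1,3,4,5,6,7,9}; col 6 has {1,3,4,6}; box has {1,2,3,4,5,6,7,9} → only 8 remains.
(9,9) = 2: row 9 has {1,3,4,5,6,7,8,9}; col 9 has {1,3,4,5,8,9}; box has {1,3,4,5,6,7} → only 2 remains.
(1,9) = 6: row 1 has {2,3,4,7,8}; col 9 has {1,2,3,4,5,8,9}; box has {4,7,8,9} → only 6 remains.
(2,5) = 7: row 2 has {4,5,8,9}; col 5 has {1,2,3,4,6,8}; box has {3,4,8} → only 7 remains.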